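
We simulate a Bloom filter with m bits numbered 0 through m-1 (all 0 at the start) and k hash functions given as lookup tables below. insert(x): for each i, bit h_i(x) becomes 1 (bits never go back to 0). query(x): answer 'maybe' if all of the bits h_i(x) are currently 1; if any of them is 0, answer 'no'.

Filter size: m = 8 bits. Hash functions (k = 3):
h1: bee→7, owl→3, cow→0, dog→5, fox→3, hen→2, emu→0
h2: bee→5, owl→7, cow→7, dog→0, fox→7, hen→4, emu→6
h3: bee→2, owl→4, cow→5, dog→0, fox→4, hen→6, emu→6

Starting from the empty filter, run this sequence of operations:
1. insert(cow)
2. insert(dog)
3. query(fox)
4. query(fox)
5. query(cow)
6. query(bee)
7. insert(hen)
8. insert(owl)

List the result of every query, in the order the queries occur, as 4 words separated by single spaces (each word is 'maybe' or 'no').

Start: bits=00000000
Op 1: insert cow -> sets bits 0 5 7 -> bits=10000101
Op 2: insert dog -> sets bits 0 5 -> bits=10000101
Op 3: query fox -> checks bit3=0, bit4=0, bit7=1 (has a 0) -> no
Op 4: query fox -> checks bit3=0, bit4=0, bit7=1 (has a 0) -> no
Op 5: query cow -> checks bit0=1, bit5=1, bit7=1 (all 1) -> maybe
Op 6: query bee -> checks bit2=0, bit5=1, bit7=1 (has a 0) -> no
Op 7: insert hen -> sets bits 2 4 6 -> bits=10101111
Op 8: insert owl -> sets bits 3 4 7 -> bits=10111111
Query results in order: no no maybe no

Answer: no no maybe no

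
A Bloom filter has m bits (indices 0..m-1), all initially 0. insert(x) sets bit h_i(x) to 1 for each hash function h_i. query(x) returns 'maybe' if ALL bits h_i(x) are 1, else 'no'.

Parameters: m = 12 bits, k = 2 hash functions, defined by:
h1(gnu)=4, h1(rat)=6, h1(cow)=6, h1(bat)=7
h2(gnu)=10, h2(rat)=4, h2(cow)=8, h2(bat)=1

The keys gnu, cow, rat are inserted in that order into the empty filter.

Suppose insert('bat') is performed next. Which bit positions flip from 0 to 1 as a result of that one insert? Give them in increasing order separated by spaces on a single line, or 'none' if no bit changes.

Answer: 1 7

Derivation:
Start: bits=000000000000
After insert 'gnu': sets bits 4 10 -> bits=000010000010
After insert 'cow': sets bits 6 8 -> bits=000010101010
After insert 'rat': sets bits 4 6 -> bits=000010101010
insert 'bat' would touch bits 1 7; currently bit1=0, bit7=0
Bits that are 0 among those (would change 0->1): 1 7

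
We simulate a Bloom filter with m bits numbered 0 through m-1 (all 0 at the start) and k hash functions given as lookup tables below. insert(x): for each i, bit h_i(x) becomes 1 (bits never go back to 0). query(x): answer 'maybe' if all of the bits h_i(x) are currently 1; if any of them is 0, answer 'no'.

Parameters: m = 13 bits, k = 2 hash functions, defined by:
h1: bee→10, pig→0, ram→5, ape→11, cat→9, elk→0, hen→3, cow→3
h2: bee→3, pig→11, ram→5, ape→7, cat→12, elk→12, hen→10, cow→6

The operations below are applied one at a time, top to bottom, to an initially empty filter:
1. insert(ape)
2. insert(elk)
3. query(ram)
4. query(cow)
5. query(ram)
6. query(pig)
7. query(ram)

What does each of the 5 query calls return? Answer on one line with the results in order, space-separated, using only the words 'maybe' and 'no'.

Start: bits=0000000000000
Op 1: insert ape -> sets bits 7 11 -> bits=0000000100010
Op 2: insert elk -> sets bits 0 12 -> bits=1000000100011
Op 3: query ram -> checks bit5=0 (has a 0) -> no
Op 4: query cow -> checks bit3=0, bit6=0 (has a 0) -> no
Op 5: query ram -> checks bit5=0 (has a 0) -> no
Op 6: query pig -> checks bit0=1, bit11=1 (all 1) -> maybe
Op 7: query ram -> checks bit5=0 (has a 0) -> no
Query results in order: no no no maybe no

Answer: no no no maybe no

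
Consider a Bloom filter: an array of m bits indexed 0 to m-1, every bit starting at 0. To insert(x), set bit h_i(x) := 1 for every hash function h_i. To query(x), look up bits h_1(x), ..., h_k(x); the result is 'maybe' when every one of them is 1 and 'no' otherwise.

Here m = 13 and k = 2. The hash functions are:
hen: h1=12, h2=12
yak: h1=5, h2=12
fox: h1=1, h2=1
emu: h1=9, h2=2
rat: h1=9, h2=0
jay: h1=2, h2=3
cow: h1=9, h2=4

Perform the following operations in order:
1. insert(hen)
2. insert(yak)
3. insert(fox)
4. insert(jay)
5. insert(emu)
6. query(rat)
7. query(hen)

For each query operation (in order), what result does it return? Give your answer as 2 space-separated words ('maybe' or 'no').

Start: bits=0000000000000
Op 1: insert hen -> sets bits 12 -> bits=0000000000001
Op 2: insert yak -> sets bits 5 12 -> bits=0000010000001
Op 3: insert fox -> sets bits 1 -> bits=0100010000001
Op 4: insert jay -> sets bits 2 3 -> bits=0111010000001
Op 5: insert emu -> sets bits 2 9 -> bits=0111010001001
Op 6: query rat -> checks bit0=0, bit9=1 (has a 0) -> no
Op 7: query hen -> checks bit12=1 (all 1) -> maybe
Query results in order: no maybe

Answer: no maybe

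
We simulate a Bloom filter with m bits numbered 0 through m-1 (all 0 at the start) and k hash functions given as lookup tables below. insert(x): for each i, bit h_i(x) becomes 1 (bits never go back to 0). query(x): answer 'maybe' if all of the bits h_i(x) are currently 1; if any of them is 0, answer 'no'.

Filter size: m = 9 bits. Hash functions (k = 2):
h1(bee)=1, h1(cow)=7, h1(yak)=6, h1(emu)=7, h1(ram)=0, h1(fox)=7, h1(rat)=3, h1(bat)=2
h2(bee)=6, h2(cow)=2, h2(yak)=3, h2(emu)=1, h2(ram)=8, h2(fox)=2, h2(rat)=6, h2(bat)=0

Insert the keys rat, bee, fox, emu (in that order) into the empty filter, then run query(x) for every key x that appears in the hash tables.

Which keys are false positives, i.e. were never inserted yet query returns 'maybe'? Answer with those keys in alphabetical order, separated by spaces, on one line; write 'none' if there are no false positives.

Answer: cow yak

Derivation:
Start: bits=000000000
After insert 'rat': sets bits 3 6 -> bits=000100100
After insert 'bee': sets bits 1 6 -> bits=010100100
After insert 'fox': sets bits 2 7 -> bits=011100110
After insert 'emu': sets bits 1 7 -> bits=011100110
Not inserted: bat cow ram yak — query each against bits=011100110:
query bat: checks bit0=0, bit2=1 (has a 0) -> no => not a false positive
query cow: checks bit2=1, bit7=1 (all 1) -> maybe => FALSE POSITIVE
query ram: checks bit0=0, bit8=0 (has a 0) -> no => not a false positive
query yak: checks bit3=1, bit6=1 (all 1) -> maybe => FALSE POSITIVE
False positives (alphabetical): cow yak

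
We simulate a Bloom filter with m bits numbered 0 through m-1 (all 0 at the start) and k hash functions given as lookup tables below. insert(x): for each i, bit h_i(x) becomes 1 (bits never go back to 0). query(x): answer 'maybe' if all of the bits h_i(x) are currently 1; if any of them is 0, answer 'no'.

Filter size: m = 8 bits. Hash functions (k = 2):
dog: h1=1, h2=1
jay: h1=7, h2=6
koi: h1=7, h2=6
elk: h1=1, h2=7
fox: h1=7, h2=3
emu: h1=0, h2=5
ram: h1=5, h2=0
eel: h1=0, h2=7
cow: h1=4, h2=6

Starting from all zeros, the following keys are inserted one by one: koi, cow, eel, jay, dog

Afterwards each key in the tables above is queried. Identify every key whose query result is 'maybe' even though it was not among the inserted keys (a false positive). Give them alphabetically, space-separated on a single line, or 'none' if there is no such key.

Start: bits=00000000
After insert 'koi': sets bits 6 7 -> bits=00000011
After insert 'cow': sets bits 4 6 -> bits=00001011
After insert 'eel': sets bits 0 7 -> bits=10001011
After insert 'jay': sets bits 6 7 -> bits=10001011
After insert 'dog': sets bits 1 -> bits=11001011
Not inserted: elk emu fox ram — query each against bits=11001011:
query elk: checks bit1=1, bit7=1 (all 1) -> maybe => FALSE POSITIVE
query emu: checks bit0=1, bit5=0 (has a 0) -> no => not a false positive
query fox: checks bit3=0, bit7=1 (has a 0) -> no => not a false positive
query ram: checks bit0=1, bit5=0 (has a 0) -> no => not a false positive
False positives (alphabetical): elk

Answer: elk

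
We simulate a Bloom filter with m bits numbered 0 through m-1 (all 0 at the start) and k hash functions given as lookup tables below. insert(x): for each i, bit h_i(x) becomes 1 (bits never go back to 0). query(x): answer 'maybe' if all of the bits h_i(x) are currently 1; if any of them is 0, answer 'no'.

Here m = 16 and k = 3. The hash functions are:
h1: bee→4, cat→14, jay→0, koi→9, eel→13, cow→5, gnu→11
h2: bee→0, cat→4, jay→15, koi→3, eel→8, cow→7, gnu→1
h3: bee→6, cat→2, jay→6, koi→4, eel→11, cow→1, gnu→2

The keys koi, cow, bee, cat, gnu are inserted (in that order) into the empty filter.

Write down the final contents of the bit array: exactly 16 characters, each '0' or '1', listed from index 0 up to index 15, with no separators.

Answer: 1111111101010010

Derivation:
Start: bits=0000000000000000
After insert 'koi': sets bits 3 4 9 -> bits=0001100001000000
After insert 'cow': sets bits 1 5 7 -> bits=0101110101000000
After insert 'bee': sets bits 0 4 6 -> bits=1101111101000000
After insert 'cat': sets bits 2 4 14 -> bits=1111111101000010
After insert 'gnu': sets bits 1 2 11 -> bits=1111111101010010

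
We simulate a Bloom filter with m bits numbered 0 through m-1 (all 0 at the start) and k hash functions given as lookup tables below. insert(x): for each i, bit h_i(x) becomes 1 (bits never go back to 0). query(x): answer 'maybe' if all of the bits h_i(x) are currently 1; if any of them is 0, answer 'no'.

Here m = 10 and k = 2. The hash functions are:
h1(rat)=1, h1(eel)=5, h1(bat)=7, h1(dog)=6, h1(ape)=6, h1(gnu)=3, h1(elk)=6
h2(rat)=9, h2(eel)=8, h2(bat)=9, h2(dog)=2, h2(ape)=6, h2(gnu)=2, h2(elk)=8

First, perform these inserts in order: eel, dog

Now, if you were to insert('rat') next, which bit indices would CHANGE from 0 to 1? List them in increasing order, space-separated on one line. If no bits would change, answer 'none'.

Start: bits=0000000000
After insert 'eel': sets bits 5 8 -> bits=0000010010
After insert 'dog': sets bits 2 6 -> bits=0010011010
insert 'rat' would touch bits 1 9; currently bit1=0, bit9=0
Bits that are 0 among those (would change 0->1): 1 9

Answer: 1 9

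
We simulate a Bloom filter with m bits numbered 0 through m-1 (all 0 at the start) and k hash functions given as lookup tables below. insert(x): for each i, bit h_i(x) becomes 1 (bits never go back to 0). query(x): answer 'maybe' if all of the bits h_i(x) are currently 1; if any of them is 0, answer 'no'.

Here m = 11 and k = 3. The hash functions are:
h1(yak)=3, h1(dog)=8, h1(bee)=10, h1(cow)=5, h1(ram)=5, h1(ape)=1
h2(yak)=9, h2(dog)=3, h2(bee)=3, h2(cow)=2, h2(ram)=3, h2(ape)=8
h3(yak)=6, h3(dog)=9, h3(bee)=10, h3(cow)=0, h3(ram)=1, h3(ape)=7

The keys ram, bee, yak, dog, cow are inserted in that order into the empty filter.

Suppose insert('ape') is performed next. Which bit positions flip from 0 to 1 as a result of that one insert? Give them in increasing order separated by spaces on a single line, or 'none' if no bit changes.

Answer: 7

Derivation:
Start: bits=00000000000
After insert 'ram': sets bits 1 3 5 -> bits=01010100000
After insert 'bee': sets bits 3 10 -> bits=01010100001
After insert 'yak': sets bits 3 6 9 -> bits=01010110011
After insert 'dog': sets bits 3 8 9 -> bits=01010110111
After insert 'cow': sets bits 0 2 5 -> bits=11110110111
insert 'ape' would touch bits 1 7 8; currently bit1=1, bit7=0, bit8=1
Bits that are 0 among those (would change 0->1): 7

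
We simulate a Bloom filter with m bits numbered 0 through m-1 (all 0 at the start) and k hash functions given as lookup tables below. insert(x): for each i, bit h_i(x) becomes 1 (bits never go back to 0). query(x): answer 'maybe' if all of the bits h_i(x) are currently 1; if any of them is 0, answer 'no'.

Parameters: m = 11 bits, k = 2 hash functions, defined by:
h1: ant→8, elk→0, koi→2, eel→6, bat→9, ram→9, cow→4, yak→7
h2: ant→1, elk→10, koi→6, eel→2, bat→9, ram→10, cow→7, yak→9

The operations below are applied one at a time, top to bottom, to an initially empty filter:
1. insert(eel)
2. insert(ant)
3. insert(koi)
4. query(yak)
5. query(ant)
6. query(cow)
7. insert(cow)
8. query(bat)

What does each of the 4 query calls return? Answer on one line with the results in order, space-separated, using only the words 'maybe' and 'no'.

Start: bits=00000000000
Op 1: insert eel -> sets bits 2 6 -> bits=00100010000
Op 2: insert ant -> sets bits 1 8 -> bits=01100010100
Op 3: insert koi -> sets bits 2 6 -> bits=01100010100
Op 4: query yak -> checks bit7=0, bit9=0 (has a 0) -> no
Op 5: query ant -> checks bit1=1, bit8=1 (all 1) -> maybe
Op 6: query cow -> checks bit4=0, bit7=0 (has a 0) -> no
Op 7: insert cow -> sets bits 4 7 -> bits=01101011100
Op 8: query bat -> checks bit9=0 (has a 0) -> no
Query results in order: no maybe no no

Answer: no maybe no no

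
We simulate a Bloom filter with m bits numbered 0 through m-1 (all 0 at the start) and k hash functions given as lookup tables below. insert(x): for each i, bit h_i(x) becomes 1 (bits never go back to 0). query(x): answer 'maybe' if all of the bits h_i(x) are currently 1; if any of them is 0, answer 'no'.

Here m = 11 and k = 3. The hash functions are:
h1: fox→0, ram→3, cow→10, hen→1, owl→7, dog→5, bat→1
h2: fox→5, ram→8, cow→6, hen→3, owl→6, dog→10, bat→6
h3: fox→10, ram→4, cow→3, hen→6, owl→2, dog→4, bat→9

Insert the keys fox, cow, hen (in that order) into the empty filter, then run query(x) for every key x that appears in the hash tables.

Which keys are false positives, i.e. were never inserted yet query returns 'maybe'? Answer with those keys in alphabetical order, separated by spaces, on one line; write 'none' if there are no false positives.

Answer: none

Derivation:
Start: bits=00000000000
After insert 'fox': sets bits 0 5 10 -> bits=10000100001
After insert 'cow': sets bits 3 6 10 -> bits=10010110001
After insert 'hen': sets bits 1 3 6 -> bits=11010110001
Not inserted: bat dog owl ram — query each against bits=11010110001:
query bat: checks bit1=1, bit6=1, bit9=0 (has a 0) -> no => not a false positive
query dog: checks bit4=0, bit5=1, bit10=1 (has a 0) -> no => not a false positive
query owl: checks bit2=0, bit6=1, bit7=0 (has a 0) -> no => not a false positive
query ram: checks bit3=1, bit4=0, bit8=0 (has a 0) -> no => not a false positive
False positives (alphabetical): none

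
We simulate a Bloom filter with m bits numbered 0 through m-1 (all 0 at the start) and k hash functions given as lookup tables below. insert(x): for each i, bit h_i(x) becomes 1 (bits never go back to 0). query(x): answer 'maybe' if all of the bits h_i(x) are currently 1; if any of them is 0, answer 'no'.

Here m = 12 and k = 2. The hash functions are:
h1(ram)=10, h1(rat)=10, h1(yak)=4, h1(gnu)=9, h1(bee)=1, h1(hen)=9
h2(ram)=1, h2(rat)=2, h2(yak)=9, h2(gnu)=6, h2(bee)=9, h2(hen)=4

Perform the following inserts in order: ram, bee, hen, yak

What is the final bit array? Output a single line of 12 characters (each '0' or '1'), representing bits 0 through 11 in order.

Start: bits=000000000000
After insert 'ram': sets bits 1 10 -> bits=010000000010
After insert 'bee': sets bits 1 9 -> bits=010000000110
After insert 'hen': sets bits 4 9 -> bits=010010000110
After insert 'yak': sets bits 4 9 -> bits=010010000110

Answer: 010010000110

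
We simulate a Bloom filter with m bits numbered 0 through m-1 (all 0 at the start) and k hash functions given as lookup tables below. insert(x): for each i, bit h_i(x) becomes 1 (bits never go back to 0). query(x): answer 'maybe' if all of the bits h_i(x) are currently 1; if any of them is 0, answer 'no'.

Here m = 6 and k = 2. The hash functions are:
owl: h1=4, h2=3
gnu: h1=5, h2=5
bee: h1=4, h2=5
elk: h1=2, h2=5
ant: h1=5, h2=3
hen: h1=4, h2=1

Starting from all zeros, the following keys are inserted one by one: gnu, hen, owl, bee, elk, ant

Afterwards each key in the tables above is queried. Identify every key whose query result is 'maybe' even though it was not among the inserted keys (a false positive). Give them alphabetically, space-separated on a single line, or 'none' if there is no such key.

Answer: none

Derivation:
Start: bits=000000
After insert 'gnu': sets bits 5 -> bits=000001
After insert 'hen': sets bits 1 4 -> bits=010011
After insert 'owl': sets bits 3 4 -> bits=010111
After insert 'bee': sets bits 4 5 -> bits=010111
After insert 'elk': sets bits 2 5 -> bits=011111
After insert 'ant': sets bits 3 5 -> bits=011111
Not inserted: (none) — query each against bits=011111:
False positives (alphabetical): none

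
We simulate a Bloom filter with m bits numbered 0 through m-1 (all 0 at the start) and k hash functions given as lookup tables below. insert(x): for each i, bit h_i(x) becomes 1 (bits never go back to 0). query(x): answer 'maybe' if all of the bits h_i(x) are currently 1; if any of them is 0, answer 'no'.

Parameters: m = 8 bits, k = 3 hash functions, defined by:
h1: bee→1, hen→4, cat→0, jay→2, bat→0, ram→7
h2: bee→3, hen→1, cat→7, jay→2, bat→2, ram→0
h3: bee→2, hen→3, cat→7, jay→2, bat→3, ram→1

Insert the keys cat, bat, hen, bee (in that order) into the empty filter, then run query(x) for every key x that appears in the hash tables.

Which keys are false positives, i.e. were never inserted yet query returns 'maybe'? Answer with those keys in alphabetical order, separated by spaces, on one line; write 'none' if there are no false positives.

Start: bits=00000000
After insert 'cat': sets bits 0 7 -> bits=10000001
After insert 'bat': sets bits 0 2 3 -> bits=10110001
After insert 'hen': sets bits 1 3 4 -> bits=11111001
After insert 'bee': sets bits 1 2 3 -> bits=11111001
Not inserted: jay ram — query each against bits=11111001:
query jay: checks bit2=1 (all 1) -> maybe => FALSE POSITIVE
query ram: checks bit0=1, bit1=1, bit7=1 (all 1) -> maybe => FALSE POSITIVE
False positives (alphabetical): jay ram

Answer: jay ram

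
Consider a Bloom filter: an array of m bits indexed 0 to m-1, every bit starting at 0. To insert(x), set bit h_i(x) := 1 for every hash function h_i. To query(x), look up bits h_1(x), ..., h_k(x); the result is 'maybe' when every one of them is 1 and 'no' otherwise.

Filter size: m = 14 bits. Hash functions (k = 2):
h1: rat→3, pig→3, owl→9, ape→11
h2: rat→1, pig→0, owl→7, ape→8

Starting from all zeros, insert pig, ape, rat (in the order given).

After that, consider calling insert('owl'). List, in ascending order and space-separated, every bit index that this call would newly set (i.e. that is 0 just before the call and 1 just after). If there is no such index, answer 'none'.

Start: bits=00000000000000
After insert 'pig': sets bits 0 3 -> bits=10010000000000
After insert 'ape': sets bits 8 11 -> bits=10010000100100
After insert 'rat': sets bits 1 3 -> bits=11010000100100
insert 'owl' would touch bits 7 9; currently bit7=0, bit9=0
Bits that are 0 among those (would change 0->1): 7 9

Answer: 7 9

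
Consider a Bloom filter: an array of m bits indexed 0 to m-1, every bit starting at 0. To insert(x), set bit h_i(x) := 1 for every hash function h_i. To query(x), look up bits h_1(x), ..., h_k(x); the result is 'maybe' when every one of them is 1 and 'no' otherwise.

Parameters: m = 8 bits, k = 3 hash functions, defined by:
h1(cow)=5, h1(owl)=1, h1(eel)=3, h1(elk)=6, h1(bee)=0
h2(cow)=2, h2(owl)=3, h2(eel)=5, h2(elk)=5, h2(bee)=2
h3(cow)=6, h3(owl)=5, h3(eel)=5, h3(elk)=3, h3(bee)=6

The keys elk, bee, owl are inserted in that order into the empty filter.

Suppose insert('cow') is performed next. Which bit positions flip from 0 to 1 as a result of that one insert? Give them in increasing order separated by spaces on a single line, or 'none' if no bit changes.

Answer: none

Derivation:
Start: bits=00000000
After insert 'elk': sets bits 3 5 6 -> bits=00010110
After insert 'bee': sets bits 0 2 6 -> bits=10110110
After insert 'owl': sets bits 1 3 5 -> bits=11110110
insert 'cow' would touch bits 2 5 6; currently bit2=1, bit5=1, bit6=1
Bits that are 0 among those (would change 0->1): none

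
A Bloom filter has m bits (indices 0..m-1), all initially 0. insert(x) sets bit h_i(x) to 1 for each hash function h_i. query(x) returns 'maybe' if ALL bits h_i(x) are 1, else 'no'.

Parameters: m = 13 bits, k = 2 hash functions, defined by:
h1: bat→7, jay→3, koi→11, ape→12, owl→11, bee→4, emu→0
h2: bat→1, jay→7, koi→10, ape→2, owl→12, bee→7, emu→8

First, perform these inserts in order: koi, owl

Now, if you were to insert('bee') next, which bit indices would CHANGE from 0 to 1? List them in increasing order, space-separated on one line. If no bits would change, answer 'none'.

Start: bits=0000000000000
After insert 'koi': sets bits 10 11 -> bits=0000000000110
After insert 'owl': sets bits 11 12 -> bits=0000000000111
insert 'bee' would touch bits 4 7; currently bit4=0, bit7=0
Bits that are 0 among those (would change 0->1): 4 7

Answer: 4 7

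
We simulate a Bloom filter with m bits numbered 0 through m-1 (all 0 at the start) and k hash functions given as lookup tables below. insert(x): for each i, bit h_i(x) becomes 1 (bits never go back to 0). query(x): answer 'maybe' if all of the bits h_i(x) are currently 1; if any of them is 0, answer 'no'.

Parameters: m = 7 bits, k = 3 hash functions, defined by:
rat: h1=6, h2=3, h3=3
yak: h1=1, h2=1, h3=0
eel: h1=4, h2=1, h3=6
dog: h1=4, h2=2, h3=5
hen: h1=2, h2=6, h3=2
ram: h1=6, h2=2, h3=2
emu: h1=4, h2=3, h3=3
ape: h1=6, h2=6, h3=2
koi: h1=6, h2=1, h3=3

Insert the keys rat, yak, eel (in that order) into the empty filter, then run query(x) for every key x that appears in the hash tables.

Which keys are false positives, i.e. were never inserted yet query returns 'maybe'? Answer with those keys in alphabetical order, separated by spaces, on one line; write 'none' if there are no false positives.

Answer: emu koi

Derivation:
Start: bits=0000000
After insert 'rat': sets bits 3 6 -> bits=0001001
After insert 'yak': sets bits 0 1 -> bits=1101001
After insert 'eel': sets bits 1 4 6 -> bits=1101101
Not inserted: ape dog emu hen koi ram — query each against bits=1101101:
query ape: checks bit2=0, bit6=1 (has a 0) -> no => not a false positive
query dog: checks bit2=0, bit4=1, bit5=0 (has a 0) -> no => not a false positive
query emu: checks bit3=1, bit4=1 (all 1) -> maybe => FALSE POSITIVE
query hen: checks bit2=0, bit6=1 (has a 0) -> no => not a false positive
query koi: checks bit1=1, bit3=1, bit6=1 (all 1) -> maybe => FALSE POSITIVE
query ram: checks bit2=0, bit6=1 (has a 0) -> no => not a false positive
False positives (alphabetical): emu koi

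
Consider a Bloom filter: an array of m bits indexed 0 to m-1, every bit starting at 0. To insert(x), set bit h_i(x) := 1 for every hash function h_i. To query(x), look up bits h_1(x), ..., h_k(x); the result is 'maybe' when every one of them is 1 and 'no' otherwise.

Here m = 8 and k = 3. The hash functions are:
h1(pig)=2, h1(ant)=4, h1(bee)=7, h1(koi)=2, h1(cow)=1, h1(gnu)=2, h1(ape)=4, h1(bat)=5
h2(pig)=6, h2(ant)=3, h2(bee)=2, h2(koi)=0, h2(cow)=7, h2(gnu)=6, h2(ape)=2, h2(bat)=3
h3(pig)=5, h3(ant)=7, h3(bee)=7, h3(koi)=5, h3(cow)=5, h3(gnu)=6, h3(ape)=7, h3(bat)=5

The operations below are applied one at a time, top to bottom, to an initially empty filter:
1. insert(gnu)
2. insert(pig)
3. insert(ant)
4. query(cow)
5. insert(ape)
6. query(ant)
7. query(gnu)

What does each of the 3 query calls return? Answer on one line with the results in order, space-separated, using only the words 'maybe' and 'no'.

Answer: no maybe maybe

Derivation:
Start: bits=00000000
Op 1: insert gnu -> sets bits 2 6 -> bits=00100010
Op 2: insert pig -> sets bits 2 5 6 -> bits=00100110
Op 3: insert ant -> sets bits 3 4 7 -> bits=00111111
Op 4: query cow -> checks bit1=0, bit5=1, bit7=1 (has a 0) -> no
Op 5: insert ape -> sets bits 2 4 7 -> bits=00111111
Op 6: query ant -> checks bit3=1, bit4=1, bit7=1 (all 1) -> maybe
Op 7: query gnu -> checks bit2=1, bit6=1 (all 1) -> maybe
Query results in order: no maybe maybe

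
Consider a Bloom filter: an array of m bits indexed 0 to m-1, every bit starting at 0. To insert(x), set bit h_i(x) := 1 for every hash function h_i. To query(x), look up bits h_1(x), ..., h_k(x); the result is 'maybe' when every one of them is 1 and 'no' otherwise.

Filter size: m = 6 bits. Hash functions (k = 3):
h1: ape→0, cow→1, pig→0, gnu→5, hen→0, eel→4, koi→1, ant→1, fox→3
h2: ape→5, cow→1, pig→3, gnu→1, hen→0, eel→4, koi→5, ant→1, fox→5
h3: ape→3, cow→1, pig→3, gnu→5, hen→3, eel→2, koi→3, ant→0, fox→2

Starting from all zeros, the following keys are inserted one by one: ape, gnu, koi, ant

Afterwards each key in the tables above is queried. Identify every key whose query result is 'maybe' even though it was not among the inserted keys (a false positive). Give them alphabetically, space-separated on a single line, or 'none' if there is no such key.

Start: bits=000000
After insert 'ape': sets bits 0 3 5 -> bits=100101
After insert 'gnu': sets bits 1 5 -> bits=110101
After insert 'koi': sets bits 1 3 5 -> bits=110101
After insert 'ant': sets bits 0 1 -> bits=110101
Not inserted: cow eel fox hen pig — query each against bits=110101:
query cow: checks bit1=1 (all 1) -> maybe => FALSE POSITIVE
query eel: checks bit2=0, bit4=0 (has a 0) -> no => not a false positive
query fox: checks bit2=0, bit3=1, bit5=1 (has a 0) -> no => not a false positive
query hen: checks bit0=1, bit3=1 (all 1) -> maybe => FALSE POSITIVE
query pig: checks bit0=1, bit3=1 (all 1) -> maybe => FALSE POSITIVE
False positives (alphabetical): cow hen pig

Answer: cow hen pig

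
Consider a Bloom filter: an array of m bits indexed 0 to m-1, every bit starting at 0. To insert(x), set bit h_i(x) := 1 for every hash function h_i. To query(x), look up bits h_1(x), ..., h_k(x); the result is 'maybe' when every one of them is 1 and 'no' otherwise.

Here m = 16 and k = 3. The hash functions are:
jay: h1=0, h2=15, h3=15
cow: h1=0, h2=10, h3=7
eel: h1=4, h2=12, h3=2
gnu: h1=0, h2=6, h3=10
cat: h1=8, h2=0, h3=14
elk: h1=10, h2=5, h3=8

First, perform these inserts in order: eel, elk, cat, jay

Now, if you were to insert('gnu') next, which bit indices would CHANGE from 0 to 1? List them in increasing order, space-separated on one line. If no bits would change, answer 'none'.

Start: bits=0000000000000000
After insert 'eel': sets bits 2 4 12 -> bits=0010100000001000
After insert 'elk': sets bits 5 8 10 -> bits=0010110010101000
After insert 'cat': sets bits 0 8 14 -> bits=1010110010101010
After insert 'jay': sets bits 0 15 -> bits=1010110010101011
insert 'gnu' would touch bits 0 6 10; currently bit0=1, bit6=0, bit10=1
Bits that are 0 among those (would change 0->1): 6

Answer: 6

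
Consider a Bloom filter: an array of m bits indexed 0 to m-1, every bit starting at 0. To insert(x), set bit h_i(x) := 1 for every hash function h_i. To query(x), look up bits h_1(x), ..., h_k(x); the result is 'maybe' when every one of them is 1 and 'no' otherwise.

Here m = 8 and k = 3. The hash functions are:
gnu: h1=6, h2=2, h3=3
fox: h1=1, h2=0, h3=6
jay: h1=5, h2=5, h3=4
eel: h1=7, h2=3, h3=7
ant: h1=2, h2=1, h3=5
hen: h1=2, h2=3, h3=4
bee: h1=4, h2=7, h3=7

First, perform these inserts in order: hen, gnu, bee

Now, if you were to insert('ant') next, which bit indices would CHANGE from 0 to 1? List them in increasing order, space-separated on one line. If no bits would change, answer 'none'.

Start: bits=00000000
After insert 'hen': sets bits 2 3 4 -> bits=00111000
After insert 'gnu': sets bits 2 3 6 -> bits=00111010
After insert 'bee': sets bits 4 7 -> bits=00111011
insert 'ant' would touch bits 1 2 5; currently bit1=0, bit2=1, bit5=0
Bits that are 0 among those (would change 0->1): 1 5

Answer: 1 5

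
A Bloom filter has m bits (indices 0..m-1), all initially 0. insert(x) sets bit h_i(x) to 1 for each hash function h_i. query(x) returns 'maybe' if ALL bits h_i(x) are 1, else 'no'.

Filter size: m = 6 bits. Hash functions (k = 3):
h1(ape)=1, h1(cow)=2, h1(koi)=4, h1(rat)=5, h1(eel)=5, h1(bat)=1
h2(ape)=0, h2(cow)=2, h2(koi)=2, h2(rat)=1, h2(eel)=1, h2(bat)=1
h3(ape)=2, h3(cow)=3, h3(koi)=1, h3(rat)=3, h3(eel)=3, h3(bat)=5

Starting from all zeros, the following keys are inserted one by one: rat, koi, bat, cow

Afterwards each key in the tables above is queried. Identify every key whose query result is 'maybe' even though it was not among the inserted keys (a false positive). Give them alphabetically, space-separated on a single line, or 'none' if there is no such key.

Start: bits=000000
After insert 'rat': sets bits 1 3 5 -> bits=010101
After insert 'koi': sets bits 1 2 4 -> bits=011111
After insert 'bat': sets bits 1 5 -> bits=011111
After insert 'cow': sets bits 2 3 -> bits=011111
Not inserted: ape eel — query each against bits=011111:
query ape: checks bit0=0, bit1=1, bit2=1 (has a 0) -> no => not a false positive
query eel: checks bit1=1, bit3=1, bit5=1 (all 1) -> maybe => FALSE POSITIVE
False positives (alphabetical): eel

Answer: eel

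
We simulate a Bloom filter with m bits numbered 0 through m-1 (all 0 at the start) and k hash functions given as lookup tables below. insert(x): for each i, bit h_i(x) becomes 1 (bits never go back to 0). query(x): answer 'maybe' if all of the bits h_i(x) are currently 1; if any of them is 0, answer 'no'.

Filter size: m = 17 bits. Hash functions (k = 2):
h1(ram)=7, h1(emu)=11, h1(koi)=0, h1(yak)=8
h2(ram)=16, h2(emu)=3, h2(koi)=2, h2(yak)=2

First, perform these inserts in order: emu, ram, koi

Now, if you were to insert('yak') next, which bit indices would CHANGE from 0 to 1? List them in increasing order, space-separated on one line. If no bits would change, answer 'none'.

Answer: 8

Derivation:
Start: bits=00000000000000000
After insert 'emu': sets bits 3 11 -> bits=00010000000100000
After insert 'ram': sets bits 7 16 -> bits=00010001000100001
After insert 'koi': sets bits 0 2 -> bits=10110001000100001
insert 'yak' would touch bits 2 8; currently bit2=1, bit8=0
Bits that are 0 among those (would change 0->1): 8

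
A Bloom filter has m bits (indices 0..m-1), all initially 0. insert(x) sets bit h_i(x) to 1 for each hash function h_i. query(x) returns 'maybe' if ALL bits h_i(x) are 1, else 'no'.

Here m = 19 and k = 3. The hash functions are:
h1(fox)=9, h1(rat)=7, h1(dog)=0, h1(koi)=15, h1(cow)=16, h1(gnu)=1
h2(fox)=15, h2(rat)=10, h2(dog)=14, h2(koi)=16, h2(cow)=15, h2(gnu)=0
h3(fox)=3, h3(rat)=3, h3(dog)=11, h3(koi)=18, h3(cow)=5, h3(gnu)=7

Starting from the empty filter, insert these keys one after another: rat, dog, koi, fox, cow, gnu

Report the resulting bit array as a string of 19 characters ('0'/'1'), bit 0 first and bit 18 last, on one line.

Answer: 1101010101110011101

Derivation:
Start: bits=0000000000000000000
After insert 'rat': sets bits 3 7 10 -> bits=0001000100100000000
After insert 'dog': sets bits 0 11 14 -> bits=1001000100110010000
After insert 'koi': sets bits 15 16 18 -> bits=1001000100110011101
After insert 'fox': sets bits 3 9 15 -> bits=1001000101110011101
After insert 'cow': sets bits 5 15 16 -> bits=1001010101110011101
After insert 'gnu': sets bits 0 1 7 -> bits=1101010101110011101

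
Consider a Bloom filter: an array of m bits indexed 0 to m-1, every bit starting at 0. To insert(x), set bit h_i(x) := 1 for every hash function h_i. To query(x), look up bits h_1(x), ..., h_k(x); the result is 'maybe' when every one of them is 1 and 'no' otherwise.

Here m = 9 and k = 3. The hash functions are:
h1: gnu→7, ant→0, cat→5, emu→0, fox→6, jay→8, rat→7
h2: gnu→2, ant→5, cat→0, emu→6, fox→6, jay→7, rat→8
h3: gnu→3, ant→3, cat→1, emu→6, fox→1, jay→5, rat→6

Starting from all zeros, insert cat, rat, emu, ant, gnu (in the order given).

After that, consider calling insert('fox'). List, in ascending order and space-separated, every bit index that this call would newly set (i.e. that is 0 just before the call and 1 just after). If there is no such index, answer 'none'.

Answer: none

Derivation:
Start: bits=000000000
After insert 'cat': sets bits 0 1 5 -> bits=110001000
After insert 'rat': sets bits 6 7 8 -> bits=110001111
After insert 'emu': sets bits 0 6 -> bits=110001111
After insert 'ant': sets bits 0 3 5 -> bits=110101111
After insert 'gnu': sets bits 2 3 7 -> bits=111101111
insert 'fox' would touch bits 1 6; currently bit1=1, bit6=1
Bits that are 0 among those (would change 0->1): none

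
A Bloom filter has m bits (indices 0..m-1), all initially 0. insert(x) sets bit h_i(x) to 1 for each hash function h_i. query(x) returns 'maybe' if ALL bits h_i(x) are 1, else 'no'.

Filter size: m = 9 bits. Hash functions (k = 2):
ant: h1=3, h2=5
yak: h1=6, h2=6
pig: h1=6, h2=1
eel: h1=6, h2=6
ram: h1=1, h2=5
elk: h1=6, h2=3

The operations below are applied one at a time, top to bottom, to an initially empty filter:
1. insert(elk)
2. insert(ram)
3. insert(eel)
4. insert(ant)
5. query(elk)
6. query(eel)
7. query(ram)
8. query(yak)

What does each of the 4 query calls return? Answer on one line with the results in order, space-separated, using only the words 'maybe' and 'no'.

Start: bits=000000000
Op 1: insert elk -> sets bits 3 6 -> bits=000100100
Op 2: insert ram -> sets bits 1 5 -> bits=010101100
Op 3: insert eel -> sets bits 6 -> bits=010101100
Op 4: insert ant -> sets bits 3 5 -> bits=010101100
Op 5: query elk -> checks bit3=1, bit6=1 (all 1) -> maybe
Op 6: query eel -> checks bit6=1 (all 1) -> maybe
Op 7: query ram -> checks bit1=1, bit5=1 (all 1) -> maybe
Op 8: query yak -> checks bit6=1 (all 1) -> maybe
Query results in order: maybe maybe maybe maybe

Answer: maybe maybe maybe maybe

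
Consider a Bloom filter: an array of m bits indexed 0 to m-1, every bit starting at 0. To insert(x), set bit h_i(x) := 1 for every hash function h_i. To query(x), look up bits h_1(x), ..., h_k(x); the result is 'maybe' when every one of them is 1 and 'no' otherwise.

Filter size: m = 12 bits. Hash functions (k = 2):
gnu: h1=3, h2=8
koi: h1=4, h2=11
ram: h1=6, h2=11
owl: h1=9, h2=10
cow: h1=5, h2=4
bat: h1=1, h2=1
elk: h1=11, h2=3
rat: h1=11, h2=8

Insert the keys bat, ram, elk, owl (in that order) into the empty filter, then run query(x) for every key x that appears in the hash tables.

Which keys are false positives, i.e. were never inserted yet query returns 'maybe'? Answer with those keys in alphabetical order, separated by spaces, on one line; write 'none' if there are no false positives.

Start: bits=000000000000
After insert 'bat': sets bits 1 -> bits=010000000000
After insert 'ram': sets bits 6 11 -> bits=010000100001
After insert 'elk': sets bits 3 11 -> bits=010100100001
After insert 'owl': sets bits 9 10 -> bits=010100100111
Not inserted: cow gnu koi rat — query each against bits=010100100111:
query cow: checks bit4=0, bit5=0 (has a 0) -> no => not a false positive
query gnu: checks bit3=1, bit8=0 (has a 0) -> no => not a false positive
query koi: checks bit4=0, bit11=1 (has a 0) -> no => not a false positive
query rat: checks bit8=0, bit11=1 (has a 0) -> no => not a false positive
False positives (alphabetical): none

Answer: none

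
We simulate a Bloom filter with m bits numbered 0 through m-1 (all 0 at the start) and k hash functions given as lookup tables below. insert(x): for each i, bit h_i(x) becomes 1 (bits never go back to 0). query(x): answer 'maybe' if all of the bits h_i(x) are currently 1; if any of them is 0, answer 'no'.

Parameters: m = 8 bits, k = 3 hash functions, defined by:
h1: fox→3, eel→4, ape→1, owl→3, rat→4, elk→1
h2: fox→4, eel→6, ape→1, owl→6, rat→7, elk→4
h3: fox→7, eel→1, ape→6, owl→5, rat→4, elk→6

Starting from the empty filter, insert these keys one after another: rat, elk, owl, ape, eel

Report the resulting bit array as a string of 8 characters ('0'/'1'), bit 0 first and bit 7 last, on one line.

Answer: 01011111

Derivation:
Start: bits=00000000
After insert 'rat': sets bits 4 7 -> bits=00001001
After insert 'elk': sets bits 1 4 6 -> bits=01001011
After insert 'owl': sets bits 3 5 6 -> bits=01011111
After insert 'ape': sets bits 1 6 -> bits=01011111
After insert 'eel': sets bits 1 4 6 -> bits=01011111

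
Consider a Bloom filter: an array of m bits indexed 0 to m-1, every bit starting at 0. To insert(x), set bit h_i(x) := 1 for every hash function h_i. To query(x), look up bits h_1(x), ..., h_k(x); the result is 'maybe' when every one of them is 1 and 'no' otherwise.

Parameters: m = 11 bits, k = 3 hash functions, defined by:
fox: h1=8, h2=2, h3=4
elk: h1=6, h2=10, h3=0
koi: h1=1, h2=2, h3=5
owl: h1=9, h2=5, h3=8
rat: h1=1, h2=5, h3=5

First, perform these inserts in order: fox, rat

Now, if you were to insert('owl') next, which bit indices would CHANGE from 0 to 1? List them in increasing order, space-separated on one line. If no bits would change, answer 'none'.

Answer: 9

Derivation:
Start: bits=00000000000
After insert 'fox': sets bits 2 4 8 -> bits=00101000100
After insert 'rat': sets bits 1 5 -> bits=01101100100
insert 'owl' would touch bits 5 8 9; currently bit5=1, bit8=1, bit9=0
Bits that are 0 among those (would change 0->1): 9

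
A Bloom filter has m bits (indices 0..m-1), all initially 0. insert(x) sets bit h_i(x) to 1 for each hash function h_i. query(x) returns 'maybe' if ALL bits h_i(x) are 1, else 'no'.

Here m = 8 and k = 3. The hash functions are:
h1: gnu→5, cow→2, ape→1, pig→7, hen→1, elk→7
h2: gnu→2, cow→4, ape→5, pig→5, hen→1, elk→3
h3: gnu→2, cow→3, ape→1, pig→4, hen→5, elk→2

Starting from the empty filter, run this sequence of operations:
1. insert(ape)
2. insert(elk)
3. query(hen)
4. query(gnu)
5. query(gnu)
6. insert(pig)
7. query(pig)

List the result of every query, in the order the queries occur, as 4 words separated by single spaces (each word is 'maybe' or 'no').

Answer: maybe maybe maybe maybe

Derivation:
Start: bits=00000000
Op 1: insert ape -> sets bits 1 5 -> bits=01000100
Op 2: insert elk -> sets bits 2 3 7 -> bits=01110101
Op 3: query hen -> checks bit1=1, bit5=1 (all 1) -> maybe
Op 4: query gnu -> checks bit2=1, bit5=1 (all 1) -> maybe
Op 5: query gnu -> checks bit2=1, bit5=1 (all 1) -> maybe
Op 6: insert pig -> sets bits 4 5 7 -> bits=01111101
Op 7: query pig -> checks bit4=1, bit5=1, bit7=1 (all 1) -> maybe
Query results in order: maybe maybe maybe maybe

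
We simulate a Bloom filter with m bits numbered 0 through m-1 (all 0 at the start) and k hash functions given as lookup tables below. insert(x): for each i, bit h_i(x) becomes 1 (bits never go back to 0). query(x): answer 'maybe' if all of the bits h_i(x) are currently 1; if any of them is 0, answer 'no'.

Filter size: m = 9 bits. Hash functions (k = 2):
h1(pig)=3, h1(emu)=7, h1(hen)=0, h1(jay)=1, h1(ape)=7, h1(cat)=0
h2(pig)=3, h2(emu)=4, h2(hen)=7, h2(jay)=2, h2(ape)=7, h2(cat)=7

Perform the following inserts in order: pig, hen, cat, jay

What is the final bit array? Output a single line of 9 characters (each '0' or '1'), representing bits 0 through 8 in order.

Start: bits=000000000
After insert 'pig': sets bits 3 -> bits=000100000
After insert 'hen': sets bits 0 7 -> bits=100100010
After insert 'cat': sets bits 0 7 -> bits=100100010
After insert 'jay': sets bits 1 2 -> bits=111100010

Answer: 111100010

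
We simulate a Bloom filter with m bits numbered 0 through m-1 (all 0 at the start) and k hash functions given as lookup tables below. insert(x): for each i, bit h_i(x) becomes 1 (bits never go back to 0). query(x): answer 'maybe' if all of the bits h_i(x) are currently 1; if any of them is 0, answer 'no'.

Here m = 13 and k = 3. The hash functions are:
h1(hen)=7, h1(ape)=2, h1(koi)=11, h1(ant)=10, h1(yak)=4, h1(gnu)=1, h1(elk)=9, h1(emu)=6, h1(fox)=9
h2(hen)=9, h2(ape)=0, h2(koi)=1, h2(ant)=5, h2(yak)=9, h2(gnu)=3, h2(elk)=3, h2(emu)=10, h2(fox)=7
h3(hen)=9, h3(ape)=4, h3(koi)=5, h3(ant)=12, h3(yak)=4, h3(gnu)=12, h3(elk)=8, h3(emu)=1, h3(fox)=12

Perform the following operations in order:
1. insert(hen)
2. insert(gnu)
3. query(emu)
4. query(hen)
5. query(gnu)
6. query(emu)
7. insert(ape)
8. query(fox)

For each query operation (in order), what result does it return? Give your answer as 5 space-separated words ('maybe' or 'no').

Start: bits=0000000000000
Op 1: insert hen -> sets bits 7 9 -> bits=0000000101000
Op 2: insert gnu -> sets bits 1 3 12 -> bits=0101000101001
Op 3: query emu -> checks bit1=1, bit6=0, bit10=0 (has a 0) -> no
Op 4: query hen -> checks bit7=1, bit9=1 (all 1) -> maybe
Op 5: query gnu -> checks bit1=1, bit3=1, bit12=1 (all 1) -> maybe
Op 6: query emu -> checks bit1=1, bit6=0, bit10=0 (has a 0) -> no
Op 7: insert ape -> sets bits 0 2 4 -> bits=1111100101001
Op 8: query fox -> checks bit7=1, bit9=1, bit12=1 (all 1) -> maybe
Query results in order: no maybe maybe no maybe

Answer: no maybe maybe no maybe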